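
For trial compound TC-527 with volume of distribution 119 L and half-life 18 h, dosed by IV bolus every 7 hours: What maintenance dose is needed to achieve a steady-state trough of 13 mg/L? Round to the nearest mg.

479 mg

τ/t½ = 7/18 ≈ 0.38889, so f = (1/2)^(7/18) ≈ 0.763718.
Cmin,ss = (D/Vd)·f/(1−f), so D = Cmin,ss·Vd·(1−f)/f.
D = 13 × 119 × (1−f)/f ≈ 13 × 119 × 0.30938 ≈ 478.61 mg.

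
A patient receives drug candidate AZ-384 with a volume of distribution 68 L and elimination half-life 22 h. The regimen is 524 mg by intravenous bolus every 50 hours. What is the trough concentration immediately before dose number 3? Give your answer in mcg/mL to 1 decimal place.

f = (1/2)^(τ/t½) = (1/2)^(50/22) ≈ 0.2069.
C₀ = D/Vd = 524/68 ≈ 7.706 mcg/mL.
Before the 3rd dose, 2 doses have been given. Superposition: Cmin = C₀·(f + f²).
≈ 7.706 × (0.2069 + 0.0428) ≈ 7.706 × 0.2497 ≈ 1.924 mcg/mL.

1.9 mcg/mL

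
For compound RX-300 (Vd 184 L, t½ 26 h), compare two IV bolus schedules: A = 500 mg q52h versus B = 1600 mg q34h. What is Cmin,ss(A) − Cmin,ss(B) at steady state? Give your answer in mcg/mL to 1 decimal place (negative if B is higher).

-5.0 mcg/mL

Regimen A: f = (1/2)^(52/26) ≈ 0.2500; Cmin,ss = (500/184)·f/(1−f) ≈ 0.906 mcg/mL.
Regimen B: f = (1/2)^(34/26) ≈ 0.4040; Cmin,ss = (1600/184)·f/(1−f) ≈ 5.894 mcg/mL.
Difference ≈ 0.906 − 5.894 ≈ -4.988 mcg/mL.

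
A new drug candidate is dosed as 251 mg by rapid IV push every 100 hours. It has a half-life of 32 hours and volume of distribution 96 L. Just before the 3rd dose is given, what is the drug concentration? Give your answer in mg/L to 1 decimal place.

0.3 mg/L

f = (1/2)^(τ/t½) = (1/2)^(100/32) ≈ 0.1146.
C₀ = D/Vd = 251/96 ≈ 2.615 mg/L.
Before the 3rd dose, 2 doses have been given. Superposition: Cmin = C₀·(f + f²).
≈ 2.615 × (0.1146 + 0.0131) ≈ 2.615 × 0.1277 ≈ 0.334 mg/L.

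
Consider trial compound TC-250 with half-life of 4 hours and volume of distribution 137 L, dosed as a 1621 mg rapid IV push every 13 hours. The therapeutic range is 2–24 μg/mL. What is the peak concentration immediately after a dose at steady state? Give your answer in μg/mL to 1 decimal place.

13.2 μg/mL

k = ln2/t½ = ln2/4 ≈ 0.173287 h⁻¹; fraction remaining f = e^(−kτ) = e^(−0.173287×13) ≈ 0.1051.
Accumulation ratio R = 1/(1 − f) ≈ 1/0.8949 ≈ 1.1174.
Single-dose peak C₀ = D/Vd = 1621/137 ≈ 11.832 μg/mL.
Cmax,ss = C₀/(1 − f) ≈ 11.832/0.8949 ≈ 13.222 μg/mL.
Peak 13.2 μg/mL vs MTC 24 μg/mL: below toxic threshold.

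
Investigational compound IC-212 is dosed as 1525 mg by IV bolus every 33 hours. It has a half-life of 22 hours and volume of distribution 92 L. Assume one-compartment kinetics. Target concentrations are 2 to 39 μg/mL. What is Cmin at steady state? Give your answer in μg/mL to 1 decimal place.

Over one 33-h interval, 33/22 ≈ 1.5 half-lives elapse, leaving f ≈ 0.3536 of each dose.
Each bolus raises the concentration by D/Vd = 1525/92 ≈ 16.576 μg/mL.
Steady-state trough Cmin,ss = C₀·f/(1−f) ≈ 16.576 × 0.3536/0.6464 ≈ 9.068 μg/mL.
Trough 9.1 μg/mL vs MEC 2 μg/mL: adequate.

9.1 μg/mL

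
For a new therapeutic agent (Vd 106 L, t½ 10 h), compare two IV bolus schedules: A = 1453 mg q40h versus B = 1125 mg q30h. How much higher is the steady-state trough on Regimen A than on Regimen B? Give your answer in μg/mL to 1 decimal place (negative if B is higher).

Regimen A: f = (1/2)^(40/10) ≈ 0.0625; Cmin,ss = (1453/106)·f/(1−f) ≈ 0.914 μg/mL.
Regimen B: f = (1/2)^(30/10) ≈ 0.1250; Cmin,ss = (1125/106)·f/(1−f) ≈ 1.516 μg/mL.
Difference ≈ 0.914 − 1.516 ≈ -0.602 μg/mL.

-0.6 μg/mL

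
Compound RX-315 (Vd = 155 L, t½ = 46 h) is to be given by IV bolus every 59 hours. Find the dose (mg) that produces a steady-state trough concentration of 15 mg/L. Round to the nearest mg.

3331 mg

τ/t½ = 59/46 ≈ 1.2826, so f = (1/2)^(59/46) ≈ 0.411052.
Cmin,ss = (D/Vd)·f/(1−f), so D = Cmin,ss·Vd·(1−f)/f.
D = 15 × 155 × (1−f)/f ≈ 15 × 155 × 1.43278 ≈ 3331.21 mg.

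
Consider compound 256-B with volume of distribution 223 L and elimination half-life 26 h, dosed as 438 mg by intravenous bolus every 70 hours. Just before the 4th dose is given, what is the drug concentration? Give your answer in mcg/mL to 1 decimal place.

0.4 mcg/mL

f = (1/2)^(τ/t½) = (1/2)^(70/26) ≈ 0.1547.
C₀ = D/Vd = 438/223 ≈ 1.964 mcg/mL.
Before the 4th dose, 3 doses have been given. Superposition: Cmin = C₀·(f + f² + … + f^3).
≈ 1.964 × (0.1547 + 0.0239 + 0.0037) ≈ 1.964 × 0.1823 ≈ 0.358 mcg/mL.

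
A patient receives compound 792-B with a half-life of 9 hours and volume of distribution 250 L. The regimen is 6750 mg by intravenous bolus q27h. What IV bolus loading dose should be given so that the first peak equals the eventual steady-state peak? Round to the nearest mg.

f = (1/2)^(27/9) ≈ 0.125000; accumulation ratio R = 1/(1−f) ≈ 1.14286.
Loading dose to hit Cmax,ss on first dose: D_load = D_maint·R ≈ 6750 × 1.14286 ≈ 7714.31 mg.

7714 mg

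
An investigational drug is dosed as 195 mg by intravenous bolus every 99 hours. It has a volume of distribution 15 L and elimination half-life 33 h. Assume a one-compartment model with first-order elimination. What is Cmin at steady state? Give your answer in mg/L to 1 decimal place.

The dosing interval is 3 half-lives, so f = 2^(−3) = 0.125.
Accumulation ratio R = 1/(1 − f) = 1/0.875 = 8/7.
Single-dose peak C₀ = D/Vd = 195/15 = 13 mg/L.
Steady-state peak Cmax,ss = C₀·R = 13 × 8/7 ≈ 14.857 mg/L.
Steady-state trough Cmin,ss = Cmax,ss·f ≈ 14.857 × 0.125 ≈ 1.857 mg/L.

1.9 mg/L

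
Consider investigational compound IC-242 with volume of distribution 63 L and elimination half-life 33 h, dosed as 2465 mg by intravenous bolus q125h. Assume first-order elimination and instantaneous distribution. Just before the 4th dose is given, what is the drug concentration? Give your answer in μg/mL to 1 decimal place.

f = (1/2)^(τ/t½) = (1/2)^(125/33) ≈ 0.0724.
C₀ = D/Vd = 2465/63 ≈ 39.127 μg/mL.
Before the 4th dose, 3 doses have been given. Superposition: Cmin = C₀·(f + f² + … + f^3).
≈ 39.127 × (0.0724 + 0.0052 + 0.0004) ≈ 39.127 × 0.0780 ≈ 3.052 μg/mL.

3.1 μg/mL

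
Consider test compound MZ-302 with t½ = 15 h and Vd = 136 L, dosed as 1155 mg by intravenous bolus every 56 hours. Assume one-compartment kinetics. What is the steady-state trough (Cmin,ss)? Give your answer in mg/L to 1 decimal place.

τ/t½ = 56/15 ≈ 3.7333, so fraction remaining f = (1/2)^(56/15) ≈ 0.0752.
Accumulation ratio R = 1/(1 − f) ≈ 1/0.9248 ≈ 1.0813.
Single-dose peak C₀ = D/Vd = 1155/136 ≈ 8.493 mg/L.
Steady-state peak Cmax,ss = C₀·R ≈ 8.493 × 1.0813 ≈ 9.183 mg/L.
One interval later, Cmin,ss = Cmax,ss·e^(−kτ) ≈ 9.183 × 0.0752 ≈ 0.691 mg/L.

0.7 mg/L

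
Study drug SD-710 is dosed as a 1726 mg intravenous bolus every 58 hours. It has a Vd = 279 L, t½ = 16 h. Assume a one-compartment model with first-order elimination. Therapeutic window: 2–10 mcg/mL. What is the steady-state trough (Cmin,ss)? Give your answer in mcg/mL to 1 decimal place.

k = ln2/t½ = ln2/16 ≈ 0.043322 h⁻¹; fraction remaining f = e^(−kτ) = e^(−0.043322×58) ≈ 0.0811.
At steady state, accumulation factor R = 1/(1 − e^(−kτ)) ≈ 1.0883.
Each bolus raises the concentration by D/Vd = 1726/279 ≈ 6.186 mcg/mL.
Steady-state peak Cmax,ss = C₀·R ≈ 6.186 × 1.0883 ≈ 6.732 mcg/mL.
One interval later, Cmin,ss = Cmax,ss·e^(−kτ) ≈ 6.732 × 0.0811 ≈ 0.546 mcg/mL.
Trough 0.5 mcg/mL vs MEC 2 mcg/mL: subtherapeutic.

0.5 mcg/mL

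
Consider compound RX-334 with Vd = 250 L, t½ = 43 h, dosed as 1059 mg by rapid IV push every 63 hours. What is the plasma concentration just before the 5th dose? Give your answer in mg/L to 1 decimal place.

f = (1/2)^(τ/t½) = (1/2)^(63/43) ≈ 0.3622.
C₀ = D/Vd = 1059/250 ≈ 4.236 mg/L.
Before the 5th dose, 4 doses have been given. Superposition: Cmin = C₀·(f + f² + … + f^4).
≈ 4.236 × (0.3622 + 0.1312 + 0.0475 + 0.0172) ≈ 4.236 × 0.5581 ≈ 2.364 mg/L.

2.4 mg/L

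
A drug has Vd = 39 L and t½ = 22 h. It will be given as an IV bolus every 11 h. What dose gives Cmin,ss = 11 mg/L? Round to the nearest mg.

178 mg

τ/t½ = 11/22 ≈ 0.5, so f = (1/2)^(11/22) ≈ 0.707107.
Cmin,ss = (D/Vd)·f/(1−f), so D = Cmin,ss·Vd·(1−f)/f.
D = 11 × 39 × (1−f)/f ≈ 11 × 39 × 0.41421 ≈ 177.70 mg.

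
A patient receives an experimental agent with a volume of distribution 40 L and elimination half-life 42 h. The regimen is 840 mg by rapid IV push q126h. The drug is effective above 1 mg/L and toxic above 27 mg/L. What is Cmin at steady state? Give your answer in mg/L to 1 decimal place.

τ = 126 h = 3 half-lives, so f = (1/2)^3 = 0.125.
At steady state, R = 1/(1 − 0.125) = 8/7.
Single-dose peak C₀ = D/Vd = 840/40 = 21 mg/L.
Steady-state peak Cmax,ss = C₀·R = 21 × 8/7 ≈ 24.000 mg/L.
Steady-state trough Cmin,ss = Cmax,ss·f ≈ 24.000 × 0.125 ≈ 3.000 mg/L.
Trough 3.0 mg/L vs MEC 1 mg/L: adequate.

3.0 mg/L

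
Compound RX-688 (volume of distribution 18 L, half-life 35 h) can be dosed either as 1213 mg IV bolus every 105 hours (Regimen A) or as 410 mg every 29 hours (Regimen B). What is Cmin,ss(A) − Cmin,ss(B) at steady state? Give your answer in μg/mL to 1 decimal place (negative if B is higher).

Regimen A: f = (1/2)^(105/35) ≈ 0.1250; Cmin,ss = (1213/18)·f/(1−f) ≈ 9.627 μg/mL.
Regimen B: f = (1/2)^(29/35) ≈ 0.5631; Cmin,ss = (410/18)·f/(1−f) ≈ 29.357 μg/mL.
Difference ≈ 9.627 − 29.357 ≈ -19.730 μg/mL.

-19.7 μg/mL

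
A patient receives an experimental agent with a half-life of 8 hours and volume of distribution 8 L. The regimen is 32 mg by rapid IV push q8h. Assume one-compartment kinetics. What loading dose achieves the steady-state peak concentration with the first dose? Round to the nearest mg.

64 mg

f = (1/2)^(8/8) ≈ 0.500000; accumulation ratio R = 1/(1−f) ≈ 2.00000.
Loading dose to hit Cmax,ss on first dose: D_load = D_maint·R ≈ 32 × 2.00000 ≈ 64.00 mg.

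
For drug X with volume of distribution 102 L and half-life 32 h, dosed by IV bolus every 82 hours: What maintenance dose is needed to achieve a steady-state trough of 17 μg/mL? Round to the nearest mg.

τ/t½ = 82/32 ≈ 2.5625, so f = (1/2)^(82/32) ≈ 0.169282.
Cmin,ss = (D/Vd)·f/(1−f), so D = Cmin,ss·Vd·(1−f)/f.
D = 17 × 102 × (1−f)/f ≈ 17 × 102 × 4.90730 ≈ 8509.26 mg.

8509 mg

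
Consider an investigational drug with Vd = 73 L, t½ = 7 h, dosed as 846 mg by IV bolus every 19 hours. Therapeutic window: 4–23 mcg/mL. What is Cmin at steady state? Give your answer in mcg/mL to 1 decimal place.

Over one 19-h interval, 19/7 ≈ 2.7143 half-lives elapse, leaving f ≈ 0.1524 of each dose.
Accumulation ratio R = 1/(1 − f) ≈ 1/0.8476 ≈ 1.1798.
Each bolus raises the concentration by D/Vd = 846/73 ≈ 11.589 mcg/mL.
Steady-state peak Cmax,ss = C₀·R ≈ 11.589 × 1.1798 ≈ 13.673 mcg/mL.
One interval later, Cmin,ss = Cmax,ss·e^(−kτ) ≈ 13.673 × 0.1524 ≈ 2.084 mcg/mL.
Trough 2.1 mcg/mL vs MEC 4 mcg/mL: subtherapeutic.

2.1 mcg/mL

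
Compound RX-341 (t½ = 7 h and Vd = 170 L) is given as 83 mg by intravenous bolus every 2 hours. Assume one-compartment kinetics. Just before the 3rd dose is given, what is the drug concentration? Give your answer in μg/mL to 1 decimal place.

0.7 μg/mL

f = (1/2)^(τ/t½) = (1/2)^(2/7) ≈ 0.8203.
C₀ = D/Vd = 83/170 ≈ 0.488 μg/mL.
Before the 3rd dose, 2 doses have been given. Superposition: Cmin = C₀·(f + f²).
≈ 0.488 × (0.8203 + 0.6729) ≈ 0.488 × 1.4932 ≈ 0.729 μg/mL.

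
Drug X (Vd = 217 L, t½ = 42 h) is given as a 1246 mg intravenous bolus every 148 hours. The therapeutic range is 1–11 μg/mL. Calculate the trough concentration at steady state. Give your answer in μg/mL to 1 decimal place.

0.5 μg/mL

Over one 148-h interval, 148/42 ≈ 3.5238 half-lives elapse, leaving f ≈ 0.0869 of each dose.
Accumulation ratio R = 1/(1 − f) ≈ 1/0.9131 ≈ 1.0952.
Each bolus raises the concentration by D/Vd = 1246/217 ≈ 5.742 μg/mL.
Cmax,ss = C₀/(1 − f) ≈ 5.742/0.9131 ≈ 6.288 μg/mL.
Steady-state trough Cmin,ss = Cmax,ss·f ≈ 6.288 × 0.0869 ≈ 0.546 μg/mL.
Trough 0.5 μg/mL vs MEC 1 μg/mL: subtherapeutic.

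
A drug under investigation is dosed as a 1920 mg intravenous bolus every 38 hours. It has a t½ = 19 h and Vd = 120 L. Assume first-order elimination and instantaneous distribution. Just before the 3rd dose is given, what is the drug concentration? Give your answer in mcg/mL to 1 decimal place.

5.0 mcg/mL

f = (1/2)^(τ/t½) = (1/2)^(38/19) ≈ 0.2500.
C₀ = D/Vd = 1920/120 ≈ 16.000 mcg/mL.
Before the 3rd dose, 2 doses have been given. Superposition: Cmin = C₀·(f + f²).
≈ 16.000 × (0.2500 + 0.0625) ≈ 16.000 × 0.3125 ≈ 5.000 mcg/mL.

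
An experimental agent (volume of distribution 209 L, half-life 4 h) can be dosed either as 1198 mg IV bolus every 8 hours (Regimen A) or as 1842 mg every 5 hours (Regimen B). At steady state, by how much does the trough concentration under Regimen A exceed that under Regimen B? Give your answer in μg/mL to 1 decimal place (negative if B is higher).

-4.5 μg/mL

Regimen A: f = (1/2)^(8/4) ≈ 0.2500; Cmin,ss = (1198/209)·f/(1−f) ≈ 1.911 μg/mL.
Regimen B: f = (1/2)^(5/4) ≈ 0.4204; Cmin,ss = (1842/209)·f/(1−f) ≈ 6.393 μg/mL.
Difference ≈ 1.911 − 6.393 ≈ -4.482 μg/mL.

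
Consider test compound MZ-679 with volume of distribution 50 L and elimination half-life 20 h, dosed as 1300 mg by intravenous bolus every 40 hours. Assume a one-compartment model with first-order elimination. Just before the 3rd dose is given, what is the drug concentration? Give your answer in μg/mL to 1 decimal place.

f = (1/2)^(τ/t½) = (1/2)^(40/20) ≈ 0.2500.
C₀ = D/Vd = 1300/50 ≈ 26.000 μg/mL.
Before the 3rd dose, 2 doses have been given. Superposition: Cmin = C₀·(f + f²).
≈ 26.000 × (0.2500 + 0.0625) ≈ 26.000 × 0.3125 ≈ 8.125 μg/mL.

8.1 μg/mL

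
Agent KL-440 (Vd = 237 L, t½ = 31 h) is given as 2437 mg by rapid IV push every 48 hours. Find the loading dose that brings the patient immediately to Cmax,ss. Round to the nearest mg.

f = (1/2)^(48/31) ≈ 0.341892; accumulation ratio R = 1/(1−f) ≈ 1.51951.
Loading dose to hit Cmax,ss on first dose: D_load = D_maint·R ≈ 2437 × 1.51951 ≈ 3703.05 mg.

3703 mg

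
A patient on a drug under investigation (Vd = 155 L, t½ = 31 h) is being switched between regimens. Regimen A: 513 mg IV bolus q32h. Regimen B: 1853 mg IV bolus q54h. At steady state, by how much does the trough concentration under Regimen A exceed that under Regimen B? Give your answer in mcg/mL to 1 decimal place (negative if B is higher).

Regimen A: f = (1/2)^(32/31) ≈ 0.4889; Cmin,ss = (513/155)·f/(1−f) ≈ 3.166 mcg/mL.
Regimen B: f = (1/2)^(54/31) ≈ 0.2990; Cmin,ss = (1853/155)·f/(1−f) ≈ 5.099 mcg/mL.
Difference ≈ 3.166 − 5.099 ≈ -1.933 mcg/mL.

-1.9 mcg/mL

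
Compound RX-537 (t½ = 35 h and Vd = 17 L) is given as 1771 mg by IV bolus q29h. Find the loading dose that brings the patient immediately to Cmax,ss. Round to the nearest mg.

f = (1/2)^(29/35) ≈ 0.563087; accumulation ratio R = 1/(1−f) ≈ 2.28879.
Loading dose to hit Cmax,ss on first dose: D_load = D_maint·R ≈ 1771 × 2.28879 ≈ 4053.45 mg.

4053 mg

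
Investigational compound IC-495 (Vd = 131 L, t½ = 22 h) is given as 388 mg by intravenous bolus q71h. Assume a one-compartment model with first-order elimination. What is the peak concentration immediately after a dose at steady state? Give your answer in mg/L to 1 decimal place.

k = ln2/t½ = ln2/22 ≈ 0.031507 h⁻¹; fraction remaining f = e^(−kτ) = e^(−0.031507×71) ≈ 0.1068.
Accumulation ratio R = 1/(1 − f) ≈ 1/0.8932 ≈ 1.1196.
Each bolus raises the concentration by D/Vd = 388/131 ≈ 2.962 mg/L.
Steady-state peak Cmax,ss = C₀·R ≈ 2.962 × 1.1196 ≈ 3.316 mg/L.

3.3 mg/L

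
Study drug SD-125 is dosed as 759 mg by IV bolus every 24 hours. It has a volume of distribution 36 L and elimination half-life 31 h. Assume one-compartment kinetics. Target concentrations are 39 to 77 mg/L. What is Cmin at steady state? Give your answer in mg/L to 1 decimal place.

29.7 mg/L

Over one 24-h interval, 24/31 ≈ 0.77419 half-lives elapse, leaving f ≈ 0.5847 of each dose.
Accumulation ratio R = 1/(1 − f) ≈ 1/0.4153 ≈ 2.4079.
Each bolus raises the concentration by D/Vd = 759/36 ≈ 21.083 mg/L.
Cmax,ss = C₀/(1 − f) ≈ 21.083/0.4153 ≈ 50.766 mg/L.
Steady-state trough Cmin,ss = Cmax,ss·f ≈ 50.766 × 0.5847 ≈ 29.683 mg/L.
Trough 29.7 mg/L vs MEC 39 mg/L: subtherapeutic.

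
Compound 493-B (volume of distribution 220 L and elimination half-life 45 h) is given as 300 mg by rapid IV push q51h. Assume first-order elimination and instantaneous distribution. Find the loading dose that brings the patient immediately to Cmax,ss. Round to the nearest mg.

551 mg

f = (1/2)^(51/45) ≈ 0.455861; accumulation ratio R = 1/(1−f) ≈ 1.83777.
Loading dose to hit Cmax,ss on first dose: D_load = D_maint·R ≈ 300 × 1.83777 ≈ 551.33 mg.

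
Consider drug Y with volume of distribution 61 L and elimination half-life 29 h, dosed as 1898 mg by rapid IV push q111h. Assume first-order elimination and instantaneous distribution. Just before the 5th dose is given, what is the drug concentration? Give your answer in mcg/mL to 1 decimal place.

2.4 mcg/mL

f = (1/2)^(τ/t½) = (1/2)^(111/29) ≈ 0.0704.
C₀ = D/Vd = 1898/61 ≈ 31.115 mcg/mL.
Before the 5th dose, 4 doses have been given. Superposition: Cmin = C₀·(f + f² + … + f^4).
≈ 31.115 × (0.0704 + 0.0050 + 0.0003 + 0.0000) ≈ 31.115 × 0.0757 ≈ 2.355 mcg/mL.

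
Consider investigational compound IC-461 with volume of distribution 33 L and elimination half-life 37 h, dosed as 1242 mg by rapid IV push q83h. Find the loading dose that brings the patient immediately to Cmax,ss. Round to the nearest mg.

1575 mg

f = (1/2)^(83/37) ≈ 0.211211; accumulation ratio R = 1/(1−f) ≈ 1.26777.
Loading dose to hit Cmax,ss on first dose: D_load = D_maint·R ≈ 1242 × 1.26777 ≈ 1574.57 mg.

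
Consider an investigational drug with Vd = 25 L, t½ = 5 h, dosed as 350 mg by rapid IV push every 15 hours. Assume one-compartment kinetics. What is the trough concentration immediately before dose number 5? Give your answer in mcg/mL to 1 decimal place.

2.0 mcg/mL

f = (1/2)^(τ/t½) = (1/2)^(15/5) ≈ 0.1250.
C₀ = D/Vd = 350/25 ≈ 14.000 mcg/mL.
Before the 5th dose, 4 doses have been given. Superposition: Cmin = C₀·(f + f² + … + f^4).
≈ 14.000 × (0.1250 + 0.0156 + 0.0020 + 0.0002) ≈ 14.000 × 0.1428 ≈ 1.999 mcg/mL.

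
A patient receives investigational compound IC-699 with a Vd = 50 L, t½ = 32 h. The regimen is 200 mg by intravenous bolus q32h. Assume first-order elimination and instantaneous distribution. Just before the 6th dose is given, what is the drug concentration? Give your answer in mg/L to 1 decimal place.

3.9 mg/L

f = (1/2)^(τ/t½) = (1/2)^(32/32) ≈ 0.5000.
C₀ = D/Vd = 200/50 ≈ 4.000 mg/L.
Before the 6th dose, 5 doses have been given. Superposition: Cmin = C₀·(f + f² + … + f^5).
≈ 4.000 × (0.5000 + 0.2500 + 0.1250 + 0.0625 + 0.0313) ≈ 4.000 × 0.9688 ≈ 3.875 mg/L.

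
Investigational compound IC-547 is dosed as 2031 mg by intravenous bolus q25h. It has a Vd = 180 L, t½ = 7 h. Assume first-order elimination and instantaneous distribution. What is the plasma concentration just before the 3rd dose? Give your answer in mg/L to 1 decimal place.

f = (1/2)^(τ/t½) = (1/2)^(25/7) ≈ 0.0841.
C₀ = D/Vd = 2031/180 ≈ 11.283 mg/L.
Before the 3rd dose, 2 doses have been given. Superposition: Cmin = C₀·(f + f²).
≈ 11.283 × (0.0841 + 0.0071) ≈ 11.283 × 0.0912 ≈ 1.029 mg/L.

1.0 mg/L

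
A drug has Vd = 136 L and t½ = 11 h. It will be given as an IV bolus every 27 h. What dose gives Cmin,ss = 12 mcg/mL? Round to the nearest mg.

7314 mg

τ/t½ = 27/11 ≈ 2.4545, so f = (1/2)^(27/11) ≈ 0.182435.
Cmin,ss = (D/Vd)·f/(1−f), so D = Cmin,ss·Vd·(1−f)/f.
D = 12 × 136 × (1−f)/f ≈ 12 × 136 × 4.48140 ≈ 7313.64 mg.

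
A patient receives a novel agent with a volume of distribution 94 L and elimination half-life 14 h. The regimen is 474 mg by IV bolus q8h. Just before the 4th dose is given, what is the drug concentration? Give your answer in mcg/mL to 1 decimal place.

f = (1/2)^(τ/t½) = (1/2)^(8/14) ≈ 0.6730.
C₀ = D/Vd = 474/94 ≈ 5.043 mcg/mL.
Before the 4th dose, 3 doses have been given. Superposition: Cmin = C₀·(f + f² + … + f^3).
≈ 5.043 × (0.6730 + 0.4529 + 0.3048) ≈ 5.043 × 1.4307 ≈ 7.215 mcg/mL.

7.2 mcg/mL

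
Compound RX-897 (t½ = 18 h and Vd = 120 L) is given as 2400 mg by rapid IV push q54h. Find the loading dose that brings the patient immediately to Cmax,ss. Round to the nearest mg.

f = (1/2)^(54/18) ≈ 0.125000; accumulation ratio R = 1/(1−f) ≈ 1.14286.
Loading dose to hit Cmax,ss on first dose: D_load = D_maint·R ≈ 2400 × 1.14286 ≈ 2742.86 mg.

2743 mg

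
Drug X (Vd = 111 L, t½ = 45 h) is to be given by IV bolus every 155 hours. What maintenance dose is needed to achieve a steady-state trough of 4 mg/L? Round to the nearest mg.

τ/t½ = 155/45 ≈ 3.4444, so f = (1/2)^(155/45) ≈ 0.091858.
Cmin,ss = (D/Vd)·f/(1−f), so D = Cmin,ss·Vd·(1−f)/f.
D = 4 × 111 × (1−f)/f ≈ 4 × 111 × 9.88637 ≈ 4389.55 mg.

4390 mg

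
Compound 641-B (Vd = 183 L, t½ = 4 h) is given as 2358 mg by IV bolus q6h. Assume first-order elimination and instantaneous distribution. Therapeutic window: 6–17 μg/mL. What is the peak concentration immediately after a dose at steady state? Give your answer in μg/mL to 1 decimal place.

19.9 μg/mL

τ/t½ = 6/4 ≈ 1.5, so fraction remaining f = (1/2)^(6/4) ≈ 0.3536.
At steady state, accumulation factor R = 1/(1 − e^(−kτ)) ≈ 1.5470.
Single-dose peak C₀ = D/Vd = 2358/183 ≈ 12.885 μg/mL.
Cmax,ss = C₀/(1 − f) ≈ 12.885/0.6464 ≈ 19.933 μg/mL.
Peak 19.9 μg/mL vs MTC 17 μg/mL: exceeds toxic threshold.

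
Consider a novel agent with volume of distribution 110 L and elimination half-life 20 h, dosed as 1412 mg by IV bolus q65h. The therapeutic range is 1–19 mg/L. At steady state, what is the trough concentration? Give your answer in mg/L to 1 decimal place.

1.5 mg/L

Over one 65-h interval, 65/20 ≈ 3.25 half-lives elapse, leaving f ≈ 0.1051 of each dose.
At steady state, accumulation factor R = 1/(1 − e^(−kτ)) ≈ 1.1174.
Single-dose peak C₀ = D/Vd = 1412/110 ≈ 12.836 mg/L.
Steady-state peak Cmax,ss = C₀·R ≈ 12.836 × 1.1174 ≈ 14.343 mg/L.
Steady-state trough Cmin,ss = Cmax,ss·f ≈ 14.343 × 0.1051 ≈ 1.507 mg/L.
Trough 1.5 mg/L vs MEC 1 mg/L: adequate.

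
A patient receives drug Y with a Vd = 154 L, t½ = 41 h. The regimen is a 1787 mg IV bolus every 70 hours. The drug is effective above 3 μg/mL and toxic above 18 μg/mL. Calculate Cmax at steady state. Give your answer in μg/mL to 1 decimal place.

16.7 μg/mL

τ/t½ = 70/41 ≈ 1.7073, so fraction remaining f = (1/2)^(70/41) ≈ 0.3062.
Accumulation ratio R = 1/(1 − f) ≈ 1/0.6938 ≈ 1.4413.
Single-dose peak C₀ = D/Vd = 1787/154 ≈ 11.604 μg/mL.
Steady-state peak Cmax,ss = C₀·R ≈ 11.604 × 1.4413 ≈ 16.725 μg/mL.
Peak 16.7 μg/mL vs MTC 18 μg/mL: below toxic threshold.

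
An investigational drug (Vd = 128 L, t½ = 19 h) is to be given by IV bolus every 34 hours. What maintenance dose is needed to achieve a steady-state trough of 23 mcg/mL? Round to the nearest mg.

τ/t½ = 34/19 ≈ 1.7895, so f = (1/2)^(34/19) ≈ 0.289278.
Cmin,ss = (D/Vd)·f/(1−f), so D = Cmin,ss·Vd·(1−f)/f.
D = 23 × 128 × (1−f)/f ≈ 23 × 128 × 2.45688 ≈ 7233.05 mg.

7233 mg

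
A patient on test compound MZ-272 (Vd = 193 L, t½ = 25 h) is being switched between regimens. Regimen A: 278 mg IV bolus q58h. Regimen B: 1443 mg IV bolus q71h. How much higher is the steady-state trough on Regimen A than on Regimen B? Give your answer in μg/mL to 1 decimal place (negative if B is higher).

Regimen A: f = (1/2)^(58/25) ≈ 0.2003; Cmin,ss = (278/193)·f/(1−f) ≈ 0.361 μg/mL.
Regimen B: f = (1/2)^(71/25) ≈ 0.1397; Cmin,ss = (1443/193)·f/(1−f) ≈ 1.214 μg/mL.
Difference ≈ 0.361 − 1.214 ≈ -0.853 μg/mL.

-0.9 μg/mL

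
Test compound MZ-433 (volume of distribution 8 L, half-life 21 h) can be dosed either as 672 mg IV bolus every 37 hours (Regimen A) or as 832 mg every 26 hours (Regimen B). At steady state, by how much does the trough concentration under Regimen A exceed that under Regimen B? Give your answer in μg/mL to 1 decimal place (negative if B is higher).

-41.4 μg/mL

Regimen A: f = (1/2)^(37/21) ≈ 0.2949; Cmin,ss = (672/8)·f/(1−f) ≈ 35.132 μg/mL.
Regimen B: f = (1/2)^(26/21) ≈ 0.4239; Cmin,ss = (832/8)·f/(1−f) ≈ 76.524 μg/mL.
Difference ≈ 35.132 − 76.524 ≈ -41.392 μg/mL.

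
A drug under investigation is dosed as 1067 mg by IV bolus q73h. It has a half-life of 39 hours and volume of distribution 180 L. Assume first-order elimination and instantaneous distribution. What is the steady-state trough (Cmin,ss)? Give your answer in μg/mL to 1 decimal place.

Over one 73-h interval, 73/39 ≈ 1.8718 half-lives elapse, leaving f ≈ 0.2732 of each dose.
Accumulation ratio R = 1/(1 − f) ≈ 1/0.7268 ≈ 1.3759.
Single-dose peak C₀ = D/Vd = 1067/180 ≈ 5.928 μg/mL.
Steady-state peak Cmax,ss = C₀·R ≈ 5.928 × 1.3759 ≈ 8.156 μg/mL.
Steady-state trough Cmin,ss = Cmax,ss·f ≈ 8.156 × 0.2732 ≈ 2.228 μg/mL.

2.2 μg/mL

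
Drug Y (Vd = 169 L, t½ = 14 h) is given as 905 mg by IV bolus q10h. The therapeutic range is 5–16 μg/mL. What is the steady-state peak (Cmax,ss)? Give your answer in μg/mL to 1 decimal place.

k = ln2/t½ = ln2/14 ≈ 0.049511 h⁻¹; fraction remaining f = e^(−kτ) = e^(−0.049511×10) ≈ 0.6095.
Accumulation ratio R = 1/(1 − f) ≈ 1/0.3905 ≈ 2.5608.
Each bolus raises the concentration by D/Vd = 905/169 ≈ 5.355 μg/mL.
Cmax,ss = C₀/(1 − f) ≈ 5.355/0.3905 ≈ 13.713 μg/mL.
Peak 13.7 μg/mL vs MTC 16 μg/mL: below toxic threshold.

13.7 μg/mL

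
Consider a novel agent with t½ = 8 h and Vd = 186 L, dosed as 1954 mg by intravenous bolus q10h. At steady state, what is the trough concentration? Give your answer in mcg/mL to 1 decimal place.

7.6 mcg/mL

k = ln2/t½ = ln2/8 ≈ 0.086643 h⁻¹; fraction remaining f = e^(−kτ) = e^(−0.086643×10) ≈ 0.4204.
At steady state, accumulation factor R = 1/(1 − e^(−kτ)) ≈ 1.7253.
Single-dose peak C₀ = D/Vd = 1954/186 ≈ 10.505 mcg/mL.
Steady-state peak Cmax,ss = C₀·R ≈ 10.505 × 1.7253 ≈ 18.124 mcg/mL.
Steady-state trough Cmin,ss = Cmax,ss·f ≈ 18.124 × 0.4204 ≈ 7.619 mcg/mL.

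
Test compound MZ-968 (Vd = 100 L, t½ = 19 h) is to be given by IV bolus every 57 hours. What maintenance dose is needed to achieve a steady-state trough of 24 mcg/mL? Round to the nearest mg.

16800 mg

τ/t½ = 57/19 ≈ 3, so f = (1/2)^(57/19) ≈ 0.125000.
Cmin,ss = (D/Vd)·f/(1−f), so D = Cmin,ss·Vd·(1−f)/f.
D = 24 × 100 × (1−f)/f ≈ 24 × 100 × 7.00000 ≈ 16800.00 mg.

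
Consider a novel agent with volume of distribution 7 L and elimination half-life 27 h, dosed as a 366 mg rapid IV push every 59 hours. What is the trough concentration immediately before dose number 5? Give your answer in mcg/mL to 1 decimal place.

14.7 mcg/mL

f = (1/2)^(τ/t½) = (1/2)^(59/27) ≈ 0.2199.
C₀ = D/Vd = 366/7 ≈ 52.286 mcg/mL.
Before the 5th dose, 4 doses have been given. Superposition: Cmin = C₀·(f + f² + … + f^4).
≈ 52.286 × (0.2199 + 0.0484 + 0.0106 + 0.0023) ≈ 52.286 × 0.2812 ≈ 14.703 mcg/mL.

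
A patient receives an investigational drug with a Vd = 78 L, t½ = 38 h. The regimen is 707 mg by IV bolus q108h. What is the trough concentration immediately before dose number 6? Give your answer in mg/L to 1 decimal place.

f = (1/2)^(τ/t½) = (1/2)^(108/38) ≈ 0.1395.
C₀ = D/Vd = 707/78 ≈ 9.064 mg/L.
Before the 6th dose, 5 doses have been given. Superposition: Cmin = C₀·(f + f² + … + f^5).
≈ 9.064 × (0.1395 + 0.0195 + 0.0027 + 0.0004 + 0.0001) ≈ 9.064 × 0.1622 ≈ 1.470 mg/L.

1.5 mg/L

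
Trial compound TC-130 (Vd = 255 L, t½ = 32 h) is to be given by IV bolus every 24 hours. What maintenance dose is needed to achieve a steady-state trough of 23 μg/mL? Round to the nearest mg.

3999 mg

τ/t½ = 24/32 ≈ 0.75, so f = (1/2)^(24/32) ≈ 0.594604.
Cmin,ss = (D/Vd)·f/(1−f), so D = Cmin,ss·Vd·(1−f)/f.
D = 23 × 255 × (1−f)/f ≈ 23 × 255 × 0.68179 ≈ 3998.70 mg.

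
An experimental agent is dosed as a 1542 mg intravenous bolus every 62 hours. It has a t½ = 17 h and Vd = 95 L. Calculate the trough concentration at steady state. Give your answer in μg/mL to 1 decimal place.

1.4 μg/mL

τ/t½ = 62/17 ≈ 3.6471, so fraction remaining f = (1/2)^(62/17) ≈ 0.0798.
At steady state, accumulation factor R = 1/(1 − e^(−kτ)) ≈ 1.0867.
Each bolus raises the concentration by D/Vd = 1542/95 ≈ 16.232 μg/mL.
Cmax,ss = C₀/(1 − f) ≈ 16.232/0.9202 ≈ 17.640 μg/mL.
Steady-state trough Cmin,ss = Cmax,ss·f ≈ 17.640 × 0.0798 ≈ 1.408 μg/mL.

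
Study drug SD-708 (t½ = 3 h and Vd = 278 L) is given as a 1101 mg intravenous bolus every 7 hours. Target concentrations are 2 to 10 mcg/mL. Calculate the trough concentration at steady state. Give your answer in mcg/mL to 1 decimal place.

1.0 mcg/mL

k = ln2/t½ = ln2/3 ≈ 0.231049 h⁻¹; fraction remaining f = e^(−kτ) = e^(−0.231049×7) ≈ 0.1984.
At steady state, accumulation factor R = 1/(1 − e^(−kτ)) ≈ 1.2475.
Single-dose peak C₀ = D/Vd = 1101/278 ≈ 3.960 mcg/mL.
Steady-state peak Cmax,ss = C₀·R ≈ 3.960 × 1.2475 ≈ 4.940 mcg/mL.
Steady-state trough Cmin,ss = Cmax,ss·f ≈ 4.940 × 0.1984 ≈ 0.980 mcg/mL.
Trough 1.0 mcg/mL vs MEC 2 mcg/mL: subtherapeutic.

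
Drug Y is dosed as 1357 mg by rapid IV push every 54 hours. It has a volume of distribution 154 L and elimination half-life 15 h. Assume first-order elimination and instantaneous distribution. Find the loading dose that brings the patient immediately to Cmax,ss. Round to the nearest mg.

f = (1/2)^(54/15) ≈ 0.082469; accumulation ratio R = 1/(1−f) ≈ 1.08988.
Loading dose to hit Cmax,ss on first dose: D_load = D_maint·R ≈ 1357 × 1.08988 ≈ 1478.97 mg.

1479 mg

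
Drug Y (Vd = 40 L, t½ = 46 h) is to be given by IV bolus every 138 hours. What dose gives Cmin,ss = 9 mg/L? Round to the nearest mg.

τ/t½ = 138/46 ≈ 3, so f = (1/2)^(138/46) ≈ 0.125000.
Cmin,ss = (D/Vd)·f/(1−f), so D = Cmin,ss·Vd·(1−f)/f.
D = 9 × 40 × (1−f)/f ≈ 9 × 40 × 7.00000 ≈ 2520.00 mg.

2520 mg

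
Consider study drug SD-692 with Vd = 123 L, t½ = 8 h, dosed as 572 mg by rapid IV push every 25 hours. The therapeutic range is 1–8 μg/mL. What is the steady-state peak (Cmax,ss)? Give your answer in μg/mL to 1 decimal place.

τ/t½ = 25/8 ≈ 3.125, so fraction remaining f = (1/2)^(25/8) ≈ 0.1146.
Accumulation ratio R = 1/(1 − f) ≈ 1/0.8854 ≈ 1.1294.
Each bolus raises the concentration by D/Vd = 572/123 ≈ 4.650 μg/mL.
Cmax,ss = C₀/(1 − f) ≈ 4.650/0.8854 ≈ 5.252 μg/mL.
Peak 5.3 μg/mL vs MTC 8 μg/mL: below toxic threshold.

5.3 μg/mL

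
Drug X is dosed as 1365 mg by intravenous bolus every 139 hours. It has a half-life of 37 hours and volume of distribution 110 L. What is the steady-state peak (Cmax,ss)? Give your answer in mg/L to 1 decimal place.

13.4 mg/L

Over one 139-h interval, 139/37 ≈ 3.7568 half-lives elapse, leaving f ≈ 0.0740 of each dose.
At steady state, accumulation factor R = 1/(1 − e^(−kτ)) ≈ 1.0799.
Each bolus raises the concentration by D/Vd = 1365/110 ≈ 12.409 mg/L.
Cmax,ss = C₀/(1 − f) ≈ 12.409/0.9260 ≈ 13.401 mg/L.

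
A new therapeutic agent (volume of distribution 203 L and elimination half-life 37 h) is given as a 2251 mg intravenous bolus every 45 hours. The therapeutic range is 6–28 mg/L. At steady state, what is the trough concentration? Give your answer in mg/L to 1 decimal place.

8.4 mg/L

k = ln2/t½ = ln2/37 ≈ 0.018734 h⁻¹; fraction remaining f = e^(−kτ) = e^(−0.018734×45) ≈ 0.4304.
At steady state, accumulation factor R = 1/(1 − e^(−kτ)) ≈ 1.7556.
Each bolus raises the concentration by D/Vd = 2251/203 ≈ 11.089 mg/L.
Cmax,ss = C₀/(1 − f) ≈ 11.089/0.5696 ≈ 19.468 mg/L.
Steady-state trough Cmin,ss = Cmax,ss·f ≈ 19.468 × 0.4304 ≈ 8.379 mg/L.
Trough 8.4 mg/L vs MEC 6 mg/L: adequate.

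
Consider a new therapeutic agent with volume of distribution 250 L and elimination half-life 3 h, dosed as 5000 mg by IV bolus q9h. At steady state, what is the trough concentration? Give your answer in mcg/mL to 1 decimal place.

2.9 mcg/mL

The dosing interval is 3 half-lives, so f = 2^(−3) = 0.125.
Accumulation ratio R = 1/(1 − f) = 1/0.875 = 8/7.
Single-dose peak C₀ = D/Vd = 5000/250 = 20 mcg/mL.
Steady-state peak Cmax,ss = C₀·R = 20 × 8/7 ≈ 22.857 mcg/mL.
Steady-state trough Cmin,ss = Cmax,ss·f ≈ 22.857 × 0.125 ≈ 2.857 mcg/mL.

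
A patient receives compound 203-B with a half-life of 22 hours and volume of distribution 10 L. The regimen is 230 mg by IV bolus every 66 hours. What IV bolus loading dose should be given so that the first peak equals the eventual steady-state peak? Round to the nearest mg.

f = (1/2)^(66/22) ≈ 0.125000; accumulation ratio R = 1/(1−f) ≈ 1.14286.
Loading dose to hit Cmax,ss on first dose: D_load = D_maint·R ≈ 230 × 1.14286 ≈ 262.86 mg.

263 mg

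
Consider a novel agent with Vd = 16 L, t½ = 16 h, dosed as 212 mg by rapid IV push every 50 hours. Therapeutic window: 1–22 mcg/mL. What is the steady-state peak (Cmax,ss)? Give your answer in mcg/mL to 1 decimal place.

15.0 mcg/mL

τ/t½ = 50/16 ≈ 3.125, so fraction remaining f = (1/2)^(50/16) ≈ 0.1146.
At steady state, accumulation factor R = 1/(1 − e^(−kτ)) ≈ 1.1294.
Each bolus raises the concentration by D/Vd = 212/16 ≈ 13.250 mcg/mL.
Cmax,ss = C₀/(1 − f) ≈ 13.250/0.8854 ≈ 14.965 mcg/mL.
Peak 15.0 mcg/mL vs MTC 22 mcg/mL: below toxic threshold.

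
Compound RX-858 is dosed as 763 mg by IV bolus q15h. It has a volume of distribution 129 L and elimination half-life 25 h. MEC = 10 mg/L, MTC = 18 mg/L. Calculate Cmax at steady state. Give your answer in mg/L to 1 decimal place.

17.4 mg/L

k = ln2/t½ = ln2/25 ≈ 0.027726 h⁻¹; fraction remaining f = e^(−kτ) = e^(−0.027726×15) ≈ 0.6598.
At steady state, accumulation factor R = 1/(1 − e^(−kτ)) ≈ 2.9394.
Single-dose peak C₀ = D/Vd = 763/129 ≈ 5.915 mg/L.
Cmax,ss = C₀/(1 − f) ≈ 5.915/0.3402 ≈ 17.387 mg/L.
Peak 17.4 mg/L vs MTC 18 mg/L: below toxic threshold.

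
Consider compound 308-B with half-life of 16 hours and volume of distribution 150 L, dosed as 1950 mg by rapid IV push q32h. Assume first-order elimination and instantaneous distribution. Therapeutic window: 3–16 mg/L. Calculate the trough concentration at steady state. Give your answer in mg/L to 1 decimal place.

4.3 mg/L

The dosing interval is 2 half-lives, so f = 2^(−2) = 0.25.
Accumulation ratio R = 1/(1 − f) = 1/0.75 = 4/3.
Single-dose peak C₀ = D/Vd = 1950/150 = 13 mg/L.
Steady-state peak Cmax,ss = C₀·R = 13 × 4/3 ≈ 17.333 mg/L.
Steady-state trough Cmin,ss = Cmax,ss·f ≈ 17.333 × 0.25 ≈ 4.333 mg/L.
Trough 4.3 mg/L vs MEC 3 mg/L: adequate.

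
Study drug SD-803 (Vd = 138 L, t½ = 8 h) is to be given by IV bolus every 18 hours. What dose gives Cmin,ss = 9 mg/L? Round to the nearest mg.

τ/t½ = 18/8 ≈ 2.25, so f = (1/2)^(18/8) ≈ 0.210224.
Cmin,ss = (D/Vd)·f/(1−f), so D = Cmin,ss·Vd·(1−f)/f.
D = 9 × 138 × (1−f)/f ≈ 9 × 138 × 3.75683 ≈ 4665.98 mg.

4666 mg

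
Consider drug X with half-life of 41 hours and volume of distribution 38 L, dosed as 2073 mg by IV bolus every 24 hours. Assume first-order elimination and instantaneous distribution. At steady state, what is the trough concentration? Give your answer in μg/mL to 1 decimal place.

109.0 μg/mL

Over one 24-h interval, 24/41 ≈ 0.58537 half-lives elapse, leaving f ≈ 0.6665 of each dose.
Single-dose peak C₀ = D/Vd = 2073/38 ≈ 54.553 μg/mL.
Steady-state trough Cmin,ss = C₀·f/(1−f) ≈ 54.553 × 0.6665/0.3335 ≈ 109.024 μg/mL.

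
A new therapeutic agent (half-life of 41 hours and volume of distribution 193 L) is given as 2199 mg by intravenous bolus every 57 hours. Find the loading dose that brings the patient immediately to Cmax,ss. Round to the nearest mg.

f = (1/2)^(57/41) ≈ 0.381500; accumulation ratio R = 1/(1−f) ≈ 1.61681.
Loading dose to hit Cmax,ss on first dose: D_load = D_maint·R ≈ 2199 × 1.61681 ≈ 3555.37 mg.

3555 mg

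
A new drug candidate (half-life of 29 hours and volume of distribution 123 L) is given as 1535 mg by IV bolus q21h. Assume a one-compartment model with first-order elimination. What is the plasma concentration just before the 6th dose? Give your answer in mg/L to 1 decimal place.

17.6 mg/L

f = (1/2)^(τ/t½) = (1/2)^(21/29) ≈ 0.6054.
C₀ = D/Vd = 1535/123 ≈ 12.480 mg/L.
Before the 6th dose, 5 doses have been given. Superposition: Cmin = C₀·(f + f² + … + f^5).
≈ 12.480 × (0.6054 + 0.3665 + 0.2219 + 0.1343 + 0.0813) ≈ 12.480 × 1.4094 ≈ 17.589 mg/L.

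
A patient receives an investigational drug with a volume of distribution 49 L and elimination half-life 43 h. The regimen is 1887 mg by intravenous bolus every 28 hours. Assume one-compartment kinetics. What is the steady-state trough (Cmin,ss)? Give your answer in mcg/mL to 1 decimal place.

τ/t½ = 28/43 ≈ 0.65116, so fraction remaining f = (1/2)^(28/43) ≈ 0.6368.
At steady state, accumulation factor R = 1/(1 − e^(−kτ)) ≈ 2.7533.
Single-dose peak C₀ = D/Vd = 1887/49 ≈ 38.510 mcg/mL.
Cmax,ss = C₀/(1 − f) ≈ 38.510/0.3632 ≈ 106.030 mcg/mL.
One interval later, Cmin,ss = Cmax,ss·e^(−kτ) ≈ 106.030 × 0.6368 ≈ 67.520 mcg/mL.

67.5 mcg/mL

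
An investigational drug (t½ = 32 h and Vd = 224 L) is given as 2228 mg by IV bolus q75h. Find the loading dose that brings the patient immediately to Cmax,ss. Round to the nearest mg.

2775 mg

f = (1/2)^(75/32) ≈ 0.196998; accumulation ratio R = 1/(1−f) ≈ 1.24533.
Loading dose to hit Cmax,ss on first dose: D_load = D_maint·R ≈ 2228 × 1.24533 ≈ 2774.60 mg.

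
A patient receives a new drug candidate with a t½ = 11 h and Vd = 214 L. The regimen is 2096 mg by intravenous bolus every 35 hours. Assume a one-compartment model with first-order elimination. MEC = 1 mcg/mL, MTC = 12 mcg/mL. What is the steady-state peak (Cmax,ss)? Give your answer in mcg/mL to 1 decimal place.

Over one 35-h interval, 35/11 ≈ 3.1818 half-lives elapse, leaving f ≈ 0.1102 of each dose.
At steady state, accumulation factor R = 1/(1 − e^(−kτ)) ≈ 1.1238.
Single-dose peak C₀ = D/Vd = 2096/214 ≈ 9.794 mcg/mL.
Steady-state peak Cmax,ss = C₀·R ≈ 9.794 × 1.1238 ≈ 11.006 mcg/mL.
Peak 11.0 mcg/mL vs MTC 12 mcg/mL: below toxic threshold.

11.0 mcg/mL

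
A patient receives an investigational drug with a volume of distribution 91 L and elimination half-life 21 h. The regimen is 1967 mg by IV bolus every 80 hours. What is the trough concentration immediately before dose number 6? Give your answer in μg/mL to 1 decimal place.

1.7 μg/mL

f = (1/2)^(τ/t½) = (1/2)^(80/21) ≈ 0.0713.
C₀ = D/Vd = 1967/91 ≈ 21.615 μg/mL.
Before the 6th dose, 5 doses have been given. Superposition: Cmin = C₀·(f + f² + … + f^5).
≈ 21.615 × (0.0713 + 0.0051 + 0.0004 + 0.0000 + 0.0000) ≈ 21.615 × 0.0768 ≈ 1.660 μg/mL.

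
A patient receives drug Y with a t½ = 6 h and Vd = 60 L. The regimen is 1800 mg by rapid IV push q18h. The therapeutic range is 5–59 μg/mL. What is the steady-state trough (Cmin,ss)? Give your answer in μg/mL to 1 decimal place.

4.3 μg/mL

τ = 18 h = 3 half-lives, so f = (1/2)^3 = 0.125.
Accumulation ratio R = 1/(1 − f) = 1/0.875 = 8/7.
Single-dose peak C₀ = D/Vd = 1800/60 = 30 μg/mL.
Steady-state peak Cmax,ss = C₀·R = 30 × 8/7 ≈ 34.286 μg/mL.
Steady-state trough Cmin,ss = Cmax,ss·f ≈ 34.286 × 0.125 ≈ 4.286 μg/mL.
Trough 4.3 μg/mL vs MEC 5 μg/mL: subtherapeutic.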